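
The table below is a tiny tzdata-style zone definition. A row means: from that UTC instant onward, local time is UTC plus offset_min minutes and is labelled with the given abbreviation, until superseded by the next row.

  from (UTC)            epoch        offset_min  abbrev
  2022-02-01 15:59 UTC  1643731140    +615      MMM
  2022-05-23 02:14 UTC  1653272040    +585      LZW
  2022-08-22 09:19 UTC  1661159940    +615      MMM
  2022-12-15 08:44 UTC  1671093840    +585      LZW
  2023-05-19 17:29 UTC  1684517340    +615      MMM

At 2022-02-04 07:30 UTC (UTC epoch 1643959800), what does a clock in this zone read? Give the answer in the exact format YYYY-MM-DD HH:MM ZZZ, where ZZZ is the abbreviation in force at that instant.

Query: 2022-02-04 07:30 UTC
Rule 1/5 (MMM, +10:15): 2022-02-01 15:59 UTC ≤ query < 2022-05-23 02:14 UTC
7·60 + 30 + 615 = 1065 min
1065 = 0·1440 + 1065; 1065 = 17·60 + 45 → 17:45, same day
→ 2022-02-04 17:45 MMM

2022-02-04 17:45 MMM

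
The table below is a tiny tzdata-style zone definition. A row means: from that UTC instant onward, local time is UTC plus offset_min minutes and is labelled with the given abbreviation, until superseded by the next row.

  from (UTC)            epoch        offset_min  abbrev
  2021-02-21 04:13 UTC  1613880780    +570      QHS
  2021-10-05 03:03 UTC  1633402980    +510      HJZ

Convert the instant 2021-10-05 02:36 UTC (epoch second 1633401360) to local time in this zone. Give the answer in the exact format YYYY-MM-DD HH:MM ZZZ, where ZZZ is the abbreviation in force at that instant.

2021-10-05 12:06 QHS

Query: 2021-10-05 02:36 UTC
Rule 1/2 (QHS, +09:30): 2021-02-21 04:13 UTC ≤ query < 2021-10-05 03:03 UTC
2·60 + 36 + 570 = 726 min
726 = 0·1440 + 726; 726 = 12·60 + 6 → 12:06, same day
→ 2021-10-05 12:06 QHS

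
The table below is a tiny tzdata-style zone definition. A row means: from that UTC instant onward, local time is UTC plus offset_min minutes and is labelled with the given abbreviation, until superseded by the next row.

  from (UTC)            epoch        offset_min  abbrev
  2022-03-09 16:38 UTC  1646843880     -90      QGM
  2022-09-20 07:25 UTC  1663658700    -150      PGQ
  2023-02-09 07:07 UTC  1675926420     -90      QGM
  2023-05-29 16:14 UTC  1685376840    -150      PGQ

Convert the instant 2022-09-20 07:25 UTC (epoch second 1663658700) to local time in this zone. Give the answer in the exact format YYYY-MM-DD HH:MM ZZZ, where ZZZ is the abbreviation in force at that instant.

2022-09-20 04:55 PGQ

Query: 2022-09-20 07:25 UTC
Rule 2/4 (PGQ, -02:30): 2022-09-20 07:25 UTC ≤ query < 2023-02-09 07:07 UTC
7·60 + 25 - 150 = 295 min
295 = 0·1440 + 295; 295 = 4·60 + 55 → 04:55, same day
→ 2022-09-20 04:55 PGQ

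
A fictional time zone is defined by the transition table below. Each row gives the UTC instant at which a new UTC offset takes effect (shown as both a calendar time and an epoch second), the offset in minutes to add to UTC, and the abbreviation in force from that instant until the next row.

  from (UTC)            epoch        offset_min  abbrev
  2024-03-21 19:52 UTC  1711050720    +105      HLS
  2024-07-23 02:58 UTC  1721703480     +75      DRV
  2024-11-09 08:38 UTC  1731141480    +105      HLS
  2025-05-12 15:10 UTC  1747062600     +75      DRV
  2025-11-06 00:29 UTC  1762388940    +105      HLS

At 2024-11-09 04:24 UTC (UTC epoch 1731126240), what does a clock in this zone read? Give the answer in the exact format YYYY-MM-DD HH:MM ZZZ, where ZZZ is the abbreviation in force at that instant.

Query: 2024-11-09 04:24 UTC
Rule 2/5 (DRV, +01:15): 2024-07-23 02:58 UTC ≤ query < 2024-11-09 08:38 UTC
4·60 + 24 + 75 = 339 min
339 = 0·1440 + 339; 339 = 5·60 + 39 → 05:39, same day
→ 2024-11-09 05:39 DRV

2024-11-09 05:39 DRV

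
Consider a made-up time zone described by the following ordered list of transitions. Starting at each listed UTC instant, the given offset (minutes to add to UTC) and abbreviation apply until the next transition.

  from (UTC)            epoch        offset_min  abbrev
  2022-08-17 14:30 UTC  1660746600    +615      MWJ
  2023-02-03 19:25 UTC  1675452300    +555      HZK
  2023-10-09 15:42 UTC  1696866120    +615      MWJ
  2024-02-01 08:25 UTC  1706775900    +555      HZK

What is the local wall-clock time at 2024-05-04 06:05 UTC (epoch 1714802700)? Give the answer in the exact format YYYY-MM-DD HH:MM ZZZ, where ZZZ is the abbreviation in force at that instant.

Query: 2024-05-04 06:05 UTC
Rule 4/4 (HZK, +09:15): 2024-02-01 08:25 UTC ≤ query < +∞
6·60 + 5 + 555 = 920 min
920 = 0·1440 + 920; 920 = 15·60 + 20 → 15:20, same day
→ 2024-05-04 15:20 HZK

2024-05-04 15:20 HZK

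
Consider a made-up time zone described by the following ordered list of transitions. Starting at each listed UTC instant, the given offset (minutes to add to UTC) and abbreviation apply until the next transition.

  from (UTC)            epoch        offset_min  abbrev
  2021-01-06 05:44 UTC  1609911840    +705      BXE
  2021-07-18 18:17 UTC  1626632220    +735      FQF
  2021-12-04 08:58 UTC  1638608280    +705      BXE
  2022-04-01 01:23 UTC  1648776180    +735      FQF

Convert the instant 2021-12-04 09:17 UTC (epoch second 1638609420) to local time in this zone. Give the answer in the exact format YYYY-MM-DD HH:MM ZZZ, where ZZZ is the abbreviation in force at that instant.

2021-12-04 21:02 BXE

Query: 2021-12-04 09:17 UTC
Rule 3/4 (BXE, +11:45): 2021-12-04 08:58 UTC ≤ query < 2022-04-01 01:23 UTC
9·60 + 17 + 705 = 1262 min
1262 = 0·1440 + 1262; 1262 = 21·60 + 2 → 21:02, same day
→ 2021-12-04 21:02 BXE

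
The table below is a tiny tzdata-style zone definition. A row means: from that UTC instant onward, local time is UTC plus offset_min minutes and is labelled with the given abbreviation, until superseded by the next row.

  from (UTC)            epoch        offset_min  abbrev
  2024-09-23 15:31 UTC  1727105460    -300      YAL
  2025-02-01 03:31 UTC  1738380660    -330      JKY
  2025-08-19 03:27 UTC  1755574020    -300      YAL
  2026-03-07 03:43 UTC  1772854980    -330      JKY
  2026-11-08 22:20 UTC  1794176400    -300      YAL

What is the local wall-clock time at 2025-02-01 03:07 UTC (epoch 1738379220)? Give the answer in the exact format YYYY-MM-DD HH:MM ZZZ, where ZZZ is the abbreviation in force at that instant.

2025-01-31 22:07 YAL

Query: 2025-02-01 03:07 UTC
Rule 1/5 (YAL, -05:00): 2024-09-23 15:31 UTC ≤ query < 2025-02-01 03:31 UTC
3·60 + 7 - 300 = -113 min
-113 = -1·1440 + 1327; 1327 = 22·60 + 7 → 22:07, 2025-02-01 - 1 day = 2025-01-31
→ 2025-01-31 22:07 YAL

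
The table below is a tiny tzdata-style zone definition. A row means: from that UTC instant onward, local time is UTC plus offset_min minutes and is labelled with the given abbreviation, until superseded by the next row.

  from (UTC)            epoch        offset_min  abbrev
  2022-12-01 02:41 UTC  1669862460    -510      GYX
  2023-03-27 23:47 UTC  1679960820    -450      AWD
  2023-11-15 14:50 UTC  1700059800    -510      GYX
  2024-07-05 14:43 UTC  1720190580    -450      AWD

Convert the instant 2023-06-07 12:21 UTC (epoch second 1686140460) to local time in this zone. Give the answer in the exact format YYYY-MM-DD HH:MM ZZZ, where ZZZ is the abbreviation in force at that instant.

2023-06-07 04:51 AWD

Query: 2023-06-07 12:21 UTC
Rule 2/4 (AWD, -07:30): 2023-03-27 23:47 UTC ≤ query < 2023-11-15 14:50 UTC
12·60 + 21 - 450 = 291 min
291 = 0·1440 + 291; 291 = 4·60 + 51 → 04:51, same day
→ 2023-06-07 04:51 AWD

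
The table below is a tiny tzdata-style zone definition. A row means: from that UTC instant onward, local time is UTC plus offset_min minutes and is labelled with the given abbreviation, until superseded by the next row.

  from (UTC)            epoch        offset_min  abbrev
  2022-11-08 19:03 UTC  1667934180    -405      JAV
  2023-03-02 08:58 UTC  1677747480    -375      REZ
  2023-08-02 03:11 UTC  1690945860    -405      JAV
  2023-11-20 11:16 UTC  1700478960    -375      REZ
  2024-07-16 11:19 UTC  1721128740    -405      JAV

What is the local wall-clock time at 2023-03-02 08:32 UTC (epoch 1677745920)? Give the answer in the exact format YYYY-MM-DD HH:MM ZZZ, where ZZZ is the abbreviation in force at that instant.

2023-03-02 01:47 JAV

Query: 2023-03-02 08:32 UTC
Rule 1/5 (JAV, -06:45): 2022-11-08 19:03 UTC ≤ query < 2023-03-02 08:58 UTC
8·60 + 32 - 405 = 107 min
107 = 0·1440 + 107; 107 = 1·60 + 47 → 01:47, same day
→ 2023-03-02 01:47 JAV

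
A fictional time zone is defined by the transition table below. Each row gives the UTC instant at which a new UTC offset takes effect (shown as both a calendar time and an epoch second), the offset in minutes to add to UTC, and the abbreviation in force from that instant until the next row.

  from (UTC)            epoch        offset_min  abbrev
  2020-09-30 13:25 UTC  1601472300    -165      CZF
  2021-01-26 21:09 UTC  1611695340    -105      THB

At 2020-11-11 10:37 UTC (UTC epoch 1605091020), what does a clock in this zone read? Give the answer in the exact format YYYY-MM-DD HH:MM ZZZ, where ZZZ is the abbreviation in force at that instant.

2020-11-11 07:52 CZF

Query: 2020-11-11 10:37 UTC
Rule 1/2 (CZF, -02:45): 2020-09-30 13:25 UTC ≤ query < 2021-01-26 21:09 UTC
10·60 + 37 - 165 = 472 min
472 = 0·1440 + 472; 472 = 7·60 + 52 → 07:52, same day
→ 2020-11-11 07:52 CZF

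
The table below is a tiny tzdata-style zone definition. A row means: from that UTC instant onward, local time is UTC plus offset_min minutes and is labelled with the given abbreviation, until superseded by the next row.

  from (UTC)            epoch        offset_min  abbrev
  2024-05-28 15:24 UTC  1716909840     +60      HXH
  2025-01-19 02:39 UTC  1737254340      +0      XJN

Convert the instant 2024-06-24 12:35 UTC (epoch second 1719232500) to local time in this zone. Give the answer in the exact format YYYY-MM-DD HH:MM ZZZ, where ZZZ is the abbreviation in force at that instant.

2024-06-24 13:35 HXH

Query: 2024-06-24 12:35 UTC
Rule 1/2 (HXH, +01:00): 2024-05-28 15:24 UTC ≤ query < 2025-01-19 02:39 UTC
12·60 + 35 + 60 = 815 min
815 = 0·1440 + 815; 815 = 13·60 + 35 → 13:35, same day
→ 2024-06-24 13:35 HXH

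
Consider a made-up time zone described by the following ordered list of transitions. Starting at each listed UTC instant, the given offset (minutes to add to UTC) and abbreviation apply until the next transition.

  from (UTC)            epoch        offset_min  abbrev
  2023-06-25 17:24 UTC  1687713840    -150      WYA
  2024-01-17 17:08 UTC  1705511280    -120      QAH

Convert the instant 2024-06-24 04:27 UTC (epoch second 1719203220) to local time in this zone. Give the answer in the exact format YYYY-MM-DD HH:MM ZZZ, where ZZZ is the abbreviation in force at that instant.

2024-06-24 02:27 QAH

Query: 2024-06-24 04:27 UTC
Rule 2/2 (QAH, -02:00): 2024-01-17 17:08 UTC ≤ query < +∞
4·60 + 27 - 120 = 147 min
147 = 0·1440 + 147; 147 = 2·60 + 27 → 02:27, same day
→ 2024-06-24 02:27 QAH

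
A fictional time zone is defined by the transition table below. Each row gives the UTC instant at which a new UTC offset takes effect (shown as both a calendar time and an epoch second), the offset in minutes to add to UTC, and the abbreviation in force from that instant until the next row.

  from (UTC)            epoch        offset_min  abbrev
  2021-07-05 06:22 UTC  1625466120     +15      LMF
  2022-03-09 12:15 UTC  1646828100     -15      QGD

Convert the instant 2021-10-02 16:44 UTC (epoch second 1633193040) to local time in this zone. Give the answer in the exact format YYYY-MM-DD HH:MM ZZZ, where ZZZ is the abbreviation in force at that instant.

2021-10-02 16:59 LMF

Query: 2021-10-02 16:44 UTC
Rule 1/2 (LMF, +00:15): 2021-07-05 06:22 UTC ≤ query < 2022-03-09 12:15 UTC
16·60 + 44 + 15 = 1019 min
1019 = 0·1440 + 1019; 1019 = 16·60 + 59 → 16:59, same day
→ 2021-10-02 16:59 LMF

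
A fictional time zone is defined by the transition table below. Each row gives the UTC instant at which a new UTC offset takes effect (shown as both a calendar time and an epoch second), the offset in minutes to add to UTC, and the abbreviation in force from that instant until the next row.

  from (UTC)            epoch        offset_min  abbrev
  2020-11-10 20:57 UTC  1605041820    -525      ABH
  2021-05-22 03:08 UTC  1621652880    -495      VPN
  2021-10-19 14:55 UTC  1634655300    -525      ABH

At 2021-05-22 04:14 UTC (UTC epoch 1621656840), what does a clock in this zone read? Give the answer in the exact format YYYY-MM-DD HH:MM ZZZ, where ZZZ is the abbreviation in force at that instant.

Query: 2021-05-22 04:14 UTC
Rule 2/3 (VPN, -08:15): 2021-05-22 03:08 UTC ≤ query < 2021-10-19 14:55 UTC
4·60 + 14 - 495 = -241 min
-241 = -1·1440 + 1199; 1199 = 19·60 + 59 → 19:59, 2021-05-22 - 1 day = 2021-05-21
→ 2021-05-21 19:59 VPN

2021-05-21 19:59 VPN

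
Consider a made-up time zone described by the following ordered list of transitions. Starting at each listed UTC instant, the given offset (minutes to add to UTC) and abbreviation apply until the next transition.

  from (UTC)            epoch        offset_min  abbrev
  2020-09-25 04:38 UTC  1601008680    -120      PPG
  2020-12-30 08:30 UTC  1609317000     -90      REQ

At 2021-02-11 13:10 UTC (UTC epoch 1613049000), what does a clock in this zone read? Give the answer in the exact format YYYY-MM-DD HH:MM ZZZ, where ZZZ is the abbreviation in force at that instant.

2021-02-11 11:40 REQ

Query: 2021-02-11 13:10 UTC
Rule 2/2 (REQ, -01:30): 2020-12-30 08:30 UTC ≤ query < +∞
13·60 + 10 - 90 = 700 min
700 = 0·1440 + 700; 700 = 11·60 + 40 → 11:40, same day
→ 2021-02-11 11:40 REQ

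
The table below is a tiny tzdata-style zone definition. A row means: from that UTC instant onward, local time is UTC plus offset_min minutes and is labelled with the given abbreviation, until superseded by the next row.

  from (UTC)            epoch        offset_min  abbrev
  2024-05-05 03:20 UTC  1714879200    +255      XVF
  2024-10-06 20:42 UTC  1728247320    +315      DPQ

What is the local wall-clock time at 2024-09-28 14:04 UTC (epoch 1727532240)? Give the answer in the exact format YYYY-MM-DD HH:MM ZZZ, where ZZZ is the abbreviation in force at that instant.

Query: 2024-09-28 14:04 UTC
Rule 1/2 (XVF, +04:15): 2024-05-05 03:20 UTC ≤ query < 2024-10-06 20:42 UTC
14·60 + 4 + 255 = 1099 min
1099 = 0·1440 + 1099; 1099 = 18·60 + 19 → 18:19, same day
→ 2024-09-28 18:19 XVF

2024-09-28 18:19 XVF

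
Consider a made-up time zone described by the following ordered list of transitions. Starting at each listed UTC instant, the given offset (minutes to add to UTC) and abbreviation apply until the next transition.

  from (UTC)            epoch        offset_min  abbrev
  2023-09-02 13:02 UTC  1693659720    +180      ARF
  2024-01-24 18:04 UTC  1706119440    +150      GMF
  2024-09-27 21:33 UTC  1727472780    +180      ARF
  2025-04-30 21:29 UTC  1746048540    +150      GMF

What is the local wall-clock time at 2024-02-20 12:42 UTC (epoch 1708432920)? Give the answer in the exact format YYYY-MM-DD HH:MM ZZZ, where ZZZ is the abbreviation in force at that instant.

2024-02-20 15:12 GMF

Query: 2024-02-20 12:42 UTC
Rule 2/4 (GMF, +02:30): 2024-01-24 18:04 UTC ≤ query < 2024-09-27 21:33 UTC
12·60 + 42 + 150 = 912 min
912 = 0·1440 + 912; 912 = 15·60 + 12 → 15:12, same day
→ 2024-02-20 15:12 GMF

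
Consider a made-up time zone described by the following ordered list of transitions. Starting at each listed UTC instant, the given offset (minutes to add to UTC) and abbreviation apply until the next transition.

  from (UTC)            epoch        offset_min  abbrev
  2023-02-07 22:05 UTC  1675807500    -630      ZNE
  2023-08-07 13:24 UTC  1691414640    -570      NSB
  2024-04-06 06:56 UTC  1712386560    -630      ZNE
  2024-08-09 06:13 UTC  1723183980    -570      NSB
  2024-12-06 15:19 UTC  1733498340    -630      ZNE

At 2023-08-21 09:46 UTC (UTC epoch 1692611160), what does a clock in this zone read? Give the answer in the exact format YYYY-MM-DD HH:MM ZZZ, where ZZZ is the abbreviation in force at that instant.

2023-08-21 00:16 NSB

Query: 2023-08-21 09:46 UTC
Rule 2/5 (NSB, -09:30): 2023-08-07 13:24 UTC ≤ query < 2024-04-06 06:56 UTC
9·60 + 46 - 570 = 16 min
16 = 0·1440 + 16; 16 = 0·60 + 16 → 00:16, same day
→ 2023-08-21 00:16 NSB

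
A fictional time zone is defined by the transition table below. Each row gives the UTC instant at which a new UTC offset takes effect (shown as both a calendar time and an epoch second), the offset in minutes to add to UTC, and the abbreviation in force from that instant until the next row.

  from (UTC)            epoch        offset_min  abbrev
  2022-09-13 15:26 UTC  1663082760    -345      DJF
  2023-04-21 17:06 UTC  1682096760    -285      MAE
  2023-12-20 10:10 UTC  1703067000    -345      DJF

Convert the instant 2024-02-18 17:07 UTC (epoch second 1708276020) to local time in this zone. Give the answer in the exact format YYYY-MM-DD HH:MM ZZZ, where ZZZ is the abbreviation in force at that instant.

2024-02-18 11:22 DJF

Query: 2024-02-18 17:07 UTC
Rule 3/3 (DJF, -05:45): 2023-12-20 10:10 UTC ≤ query < +∞
17·60 + 7 - 345 = 682 min
682 = 0·1440 + 682; 682 = 11·60 + 22 → 11:22, same day
→ 2024-02-18 11:22 DJF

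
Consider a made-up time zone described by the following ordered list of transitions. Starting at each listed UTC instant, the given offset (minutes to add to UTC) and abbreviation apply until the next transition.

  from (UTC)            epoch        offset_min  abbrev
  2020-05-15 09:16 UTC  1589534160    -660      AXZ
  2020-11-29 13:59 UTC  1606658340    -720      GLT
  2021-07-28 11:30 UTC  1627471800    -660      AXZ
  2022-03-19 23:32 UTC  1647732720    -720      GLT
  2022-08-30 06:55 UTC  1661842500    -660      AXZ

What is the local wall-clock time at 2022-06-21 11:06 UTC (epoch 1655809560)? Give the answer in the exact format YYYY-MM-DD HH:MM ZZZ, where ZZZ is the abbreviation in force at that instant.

Query: 2022-06-21 11:06 UTC
Rule 4/5 (GLT, -12:00): 2022-03-19 23:32 UTC ≤ query < 2022-08-30 06:55 UTC
11·60 + 6 - 720 = -54 min
-54 = -1·1440 + 1386; 1386 = 23·60 + 6 → 23:06, 2022-06-21 - 1 day = 2022-06-20
→ 2022-06-20 23:06 GLT

2022-06-20 23:06 GLT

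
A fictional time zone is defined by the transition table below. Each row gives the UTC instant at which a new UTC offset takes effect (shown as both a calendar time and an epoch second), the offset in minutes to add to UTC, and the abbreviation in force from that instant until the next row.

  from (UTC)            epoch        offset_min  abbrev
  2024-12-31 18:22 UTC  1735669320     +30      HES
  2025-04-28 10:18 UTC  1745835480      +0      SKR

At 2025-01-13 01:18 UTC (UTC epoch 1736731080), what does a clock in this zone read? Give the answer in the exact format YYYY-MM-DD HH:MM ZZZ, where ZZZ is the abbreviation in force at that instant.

2025-01-13 01:48 HES

Query: 2025-01-13 01:18 UTC
Rule 1/2 (HES, +00:30): 2024-12-31 18:22 UTC ≤ query < 2025-04-28 10:18 UTC
1·60 + 18 + 30 = 108 min
108 = 0·1440 + 108; 108 = 1·60 + 48 → 01:48, same day
→ 2025-01-13 01:48 HES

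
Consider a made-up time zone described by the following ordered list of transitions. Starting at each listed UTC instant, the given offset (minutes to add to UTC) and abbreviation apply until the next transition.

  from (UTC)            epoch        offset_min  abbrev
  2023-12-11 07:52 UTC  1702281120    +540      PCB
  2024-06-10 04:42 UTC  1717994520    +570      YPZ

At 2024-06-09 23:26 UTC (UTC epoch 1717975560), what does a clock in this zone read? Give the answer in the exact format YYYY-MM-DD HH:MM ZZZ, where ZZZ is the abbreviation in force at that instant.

2024-06-10 08:26 PCB

Query: 2024-06-09 23:26 UTC
Rule 1/2 (PCB, +09:00): 2023-12-11 07:52 UTC ≤ query < 2024-06-10 04:42 UTC
23·60 + 26 + 540 = 1946 min
1946 = 1·1440 + 506; 506 = 8·60 + 26 → 08:26, 2024-06-09 + 1 day = 2024-06-10
→ 2024-06-10 08:26 PCB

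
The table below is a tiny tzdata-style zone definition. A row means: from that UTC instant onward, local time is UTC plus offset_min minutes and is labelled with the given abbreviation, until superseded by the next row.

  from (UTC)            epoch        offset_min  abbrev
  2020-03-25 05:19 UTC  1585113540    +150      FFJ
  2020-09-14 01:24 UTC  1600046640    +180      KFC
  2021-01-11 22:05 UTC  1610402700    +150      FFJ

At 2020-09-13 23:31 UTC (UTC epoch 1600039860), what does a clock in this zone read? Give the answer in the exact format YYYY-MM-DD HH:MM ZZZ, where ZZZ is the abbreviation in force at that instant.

2020-09-14 02:01 FFJ

Query: 2020-09-13 23:31 UTC
Rule 1/3 (FFJ, +02:30): 2020-03-25 05:19 UTC ≤ query < 2020-09-14 01:24 UTC
23·60 + 31 + 150 = 1561 min
1561 = 1·1440 + 121; 121 = 2·60 + 1 → 02:01, 2020-09-13 + 1 day = 2020-09-14
→ 2020-09-14 02:01 FFJ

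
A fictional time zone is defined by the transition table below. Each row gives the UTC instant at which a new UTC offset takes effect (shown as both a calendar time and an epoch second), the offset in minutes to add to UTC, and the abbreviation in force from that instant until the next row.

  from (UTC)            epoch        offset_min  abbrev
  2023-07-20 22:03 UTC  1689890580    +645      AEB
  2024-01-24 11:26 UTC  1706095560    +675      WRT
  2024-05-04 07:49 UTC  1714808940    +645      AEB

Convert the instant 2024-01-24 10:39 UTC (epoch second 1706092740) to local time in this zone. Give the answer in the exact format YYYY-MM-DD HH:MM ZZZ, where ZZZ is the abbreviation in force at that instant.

Query: 2024-01-24 10:39 UTC
Rule 1/3 (AEB, +10:45): 2023-07-20 22:03 UTC ≤ query < 2024-01-24 11:26 UTC
10·60 + 39 + 645 = 1284 min
1284 = 0·1440 + 1284; 1284 = 21·60 + 24 → 21:24, same day
→ 2024-01-24 21:24 AEB

2024-01-24 21:24 AEB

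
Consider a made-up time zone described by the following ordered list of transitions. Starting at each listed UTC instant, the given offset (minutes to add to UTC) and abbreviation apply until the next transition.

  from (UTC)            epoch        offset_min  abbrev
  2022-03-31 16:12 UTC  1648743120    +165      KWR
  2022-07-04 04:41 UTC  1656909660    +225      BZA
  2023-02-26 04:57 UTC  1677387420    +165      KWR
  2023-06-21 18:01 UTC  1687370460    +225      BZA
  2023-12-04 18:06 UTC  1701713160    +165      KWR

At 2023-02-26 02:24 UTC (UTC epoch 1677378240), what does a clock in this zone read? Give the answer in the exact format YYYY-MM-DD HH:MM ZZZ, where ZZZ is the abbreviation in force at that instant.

Query: 2023-02-26 02:24 UTC
Rule 2/5 (BZA, +03:45): 2022-07-04 04:41 UTC ≤ query < 2023-02-26 04:57 UTC
2·60 + 24 + 225 = 369 min
369 = 0·1440 + 369; 369 = 6·60 + 9 → 06:09, same day
→ 2023-02-26 06:09 BZA

2023-02-26 06:09 BZA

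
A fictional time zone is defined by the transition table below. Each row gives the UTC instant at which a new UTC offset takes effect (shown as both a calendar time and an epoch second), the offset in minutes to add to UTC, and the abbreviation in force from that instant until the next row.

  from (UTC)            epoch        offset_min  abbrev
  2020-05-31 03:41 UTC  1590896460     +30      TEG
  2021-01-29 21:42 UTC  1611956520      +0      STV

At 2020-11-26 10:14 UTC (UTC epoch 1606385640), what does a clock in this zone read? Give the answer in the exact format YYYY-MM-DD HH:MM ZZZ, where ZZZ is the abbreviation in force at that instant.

Query: 2020-11-26 10:14 UTC
Rule 1/2 (TEG, +00:30): 2020-05-31 03:41 UTC ≤ query < 2021-01-29 21:42 UTC
10·60 + 14 + 30 = 644 min
644 = 0·1440 + 644; 644 = 10·60 + 44 → 10:44, same day
→ 2020-11-26 10:44 TEG

2020-11-26 10:44 TEG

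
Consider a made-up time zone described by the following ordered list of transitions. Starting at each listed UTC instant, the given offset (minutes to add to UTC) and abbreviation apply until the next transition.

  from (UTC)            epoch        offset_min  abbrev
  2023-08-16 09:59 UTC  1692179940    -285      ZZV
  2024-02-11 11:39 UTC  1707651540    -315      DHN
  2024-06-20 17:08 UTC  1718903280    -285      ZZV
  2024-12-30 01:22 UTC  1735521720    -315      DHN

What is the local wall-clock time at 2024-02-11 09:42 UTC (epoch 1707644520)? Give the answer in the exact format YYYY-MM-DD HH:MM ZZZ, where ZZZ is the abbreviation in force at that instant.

Query: 2024-02-11 09:42 UTC
Rule 1/4 (ZZV, -04:45): 2023-08-16 09:59 UTC ≤ query < 2024-02-11 11:39 UTC
9·60 + 42 - 285 = 297 min
297 = 0·1440 + 297; 297 = 4·60 + 57 → 04:57, same day
→ 2024-02-11 04:57 ZZV

2024-02-11 04:57 ZZV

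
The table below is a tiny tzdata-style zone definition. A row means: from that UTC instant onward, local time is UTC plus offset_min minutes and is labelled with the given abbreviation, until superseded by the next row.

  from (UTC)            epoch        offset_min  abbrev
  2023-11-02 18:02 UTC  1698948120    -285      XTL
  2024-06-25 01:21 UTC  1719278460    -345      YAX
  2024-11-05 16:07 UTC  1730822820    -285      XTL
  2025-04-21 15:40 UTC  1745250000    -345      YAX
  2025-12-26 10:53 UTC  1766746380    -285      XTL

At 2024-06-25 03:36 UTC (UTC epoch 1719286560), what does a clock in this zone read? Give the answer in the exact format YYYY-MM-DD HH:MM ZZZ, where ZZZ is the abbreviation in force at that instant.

2024-06-24 21:51 YAX

Query: 2024-06-25 03:36 UTC
Rule 2/5 (YAX, -05:45): 2024-06-25 01:21 UTC ≤ query < 2024-11-05 16:07 UTC
3·60 + 36 - 345 = -129 min
-129 = -1·1440 + 1311; 1311 = 21·60 + 51 → 21:51, 2024-06-25 - 1 day = 2024-06-24
→ 2024-06-24 21:51 YAX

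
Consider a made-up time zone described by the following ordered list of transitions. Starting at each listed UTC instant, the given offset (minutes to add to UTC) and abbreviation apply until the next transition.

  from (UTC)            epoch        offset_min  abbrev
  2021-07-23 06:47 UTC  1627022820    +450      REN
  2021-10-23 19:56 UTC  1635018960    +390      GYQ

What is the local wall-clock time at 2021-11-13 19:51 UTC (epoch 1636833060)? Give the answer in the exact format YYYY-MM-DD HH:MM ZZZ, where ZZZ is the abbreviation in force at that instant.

2021-11-14 02:21 GYQ

Query: 2021-11-13 19:51 UTC
Rule 2/2 (GYQ, +06:30): 2021-10-23 19:56 UTC ≤ query < +∞
19·60 + 51 + 390 = 1581 min
1581 = 1·1440 + 141; 141 = 2·60 + 21 → 02:21, 2021-11-13 + 1 day = 2021-11-14
→ 2021-11-14 02:21 GYQ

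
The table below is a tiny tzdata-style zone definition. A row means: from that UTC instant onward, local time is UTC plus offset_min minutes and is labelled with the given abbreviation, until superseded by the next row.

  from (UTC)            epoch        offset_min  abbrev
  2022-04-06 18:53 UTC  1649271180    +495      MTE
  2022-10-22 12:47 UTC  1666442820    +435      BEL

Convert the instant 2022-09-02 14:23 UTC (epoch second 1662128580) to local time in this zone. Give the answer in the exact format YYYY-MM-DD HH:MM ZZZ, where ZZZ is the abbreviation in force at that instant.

2022-09-02 22:38 MTE

Query: 2022-09-02 14:23 UTC
Rule 1/2 (MTE, +08:15): 2022-04-06 18:53 UTC ≤ query < 2022-10-22 12:47 UTC
14·60 + 23 + 495 = 1358 min
1358 = 0·1440 + 1358; 1358 = 22·60 + 38 → 22:38, same day
→ 2022-09-02 22:38 MTE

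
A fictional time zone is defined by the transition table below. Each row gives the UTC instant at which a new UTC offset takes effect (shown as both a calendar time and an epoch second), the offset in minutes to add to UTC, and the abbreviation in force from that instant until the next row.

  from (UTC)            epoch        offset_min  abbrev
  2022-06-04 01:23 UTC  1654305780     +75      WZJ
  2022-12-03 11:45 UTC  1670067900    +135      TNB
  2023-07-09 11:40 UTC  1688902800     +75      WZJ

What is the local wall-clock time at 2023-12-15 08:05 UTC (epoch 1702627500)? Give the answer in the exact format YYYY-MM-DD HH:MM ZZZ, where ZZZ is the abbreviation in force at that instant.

2023-12-15 09:20 WZJ

Query: 2023-12-15 08:05 UTC
Rule 3/3 (WZJ, +01:15): 2023-07-09 11:40 UTC ≤ query < +∞
8·60 + 5 + 75 = 560 min
560 = 0·1440 + 560; 560 = 9·60 + 20 → 09:20, same day
→ 2023-12-15 09:20 WZJ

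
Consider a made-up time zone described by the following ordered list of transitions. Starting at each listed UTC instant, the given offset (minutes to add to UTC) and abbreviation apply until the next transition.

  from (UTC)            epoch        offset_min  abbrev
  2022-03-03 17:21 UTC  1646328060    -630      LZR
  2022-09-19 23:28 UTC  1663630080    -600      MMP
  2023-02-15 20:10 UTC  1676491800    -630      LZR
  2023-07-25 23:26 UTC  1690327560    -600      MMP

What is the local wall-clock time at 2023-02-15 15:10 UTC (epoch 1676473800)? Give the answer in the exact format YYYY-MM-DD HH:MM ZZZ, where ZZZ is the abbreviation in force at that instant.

2023-02-15 05:10 MMP

Query: 2023-02-15 15:10 UTC
Rule 2/4 (MMP, -10:00): 2022-09-19 23:28 UTC ≤ query < 2023-02-15 20:10 UTC
15·60 + 10 - 600 = 310 min
310 = 0·1440 + 310; 310 = 5·60 + 10 → 05:10, same day
→ 2023-02-15 05:10 MMP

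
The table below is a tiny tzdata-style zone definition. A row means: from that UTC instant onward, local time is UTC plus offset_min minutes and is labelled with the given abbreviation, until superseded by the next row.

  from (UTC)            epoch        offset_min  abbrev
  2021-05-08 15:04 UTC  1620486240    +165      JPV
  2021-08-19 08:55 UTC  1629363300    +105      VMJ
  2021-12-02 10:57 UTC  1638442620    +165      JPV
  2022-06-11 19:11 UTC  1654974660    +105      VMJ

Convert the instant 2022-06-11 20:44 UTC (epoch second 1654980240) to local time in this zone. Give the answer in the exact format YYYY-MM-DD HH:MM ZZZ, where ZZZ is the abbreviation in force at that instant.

2022-06-11 22:29 VMJ

Query: 2022-06-11 20:44 UTC
Rule 4/4 (VMJ, +01:45): 2022-06-11 19:11 UTC ≤ query < +∞
20·60 + 44 + 105 = 1349 min
1349 = 0·1440 + 1349; 1349 = 22·60 + 29 → 22:29, same day
→ 2022-06-11 22:29 VMJ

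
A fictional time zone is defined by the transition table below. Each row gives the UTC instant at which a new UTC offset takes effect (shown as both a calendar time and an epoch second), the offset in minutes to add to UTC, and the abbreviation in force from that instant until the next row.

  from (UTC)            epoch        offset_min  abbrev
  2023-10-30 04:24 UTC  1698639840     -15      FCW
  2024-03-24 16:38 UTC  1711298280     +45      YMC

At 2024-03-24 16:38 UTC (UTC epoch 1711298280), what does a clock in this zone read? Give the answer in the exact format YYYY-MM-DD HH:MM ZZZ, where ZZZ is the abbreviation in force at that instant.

2024-03-24 17:23 YMC

Query: 2024-03-24 16:38 UTC
Rule 2/2 (YMC, +00:45): 2024-03-24 16:38 UTC ≤ query < +∞
16·60 + 38 + 45 = 1043 min
1043 = 0·1440 + 1043; 1043 = 17·60 + 23 → 17:23, same day
→ 2024-03-24 17:23 YMC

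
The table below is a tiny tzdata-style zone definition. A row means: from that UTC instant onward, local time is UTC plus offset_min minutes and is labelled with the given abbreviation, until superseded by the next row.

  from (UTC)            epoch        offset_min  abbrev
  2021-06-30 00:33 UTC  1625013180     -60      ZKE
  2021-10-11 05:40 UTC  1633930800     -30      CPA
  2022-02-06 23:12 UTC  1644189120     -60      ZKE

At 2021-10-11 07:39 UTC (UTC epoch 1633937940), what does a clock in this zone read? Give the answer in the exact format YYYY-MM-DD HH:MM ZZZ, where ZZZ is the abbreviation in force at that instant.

Query: 2021-10-11 07:39 UTC
Rule 2/3 (CPA, -00:30): 2021-10-11 05:40 UTC ≤ query < 2022-02-06 23:12 UTC
7·60 + 39 - 30 = 429 min
429 = 0·1440 + 429; 429 = 7·60 + 9 → 07:09, same day
→ 2021-10-11 07:09 CPA

2021-10-11 07:09 CPA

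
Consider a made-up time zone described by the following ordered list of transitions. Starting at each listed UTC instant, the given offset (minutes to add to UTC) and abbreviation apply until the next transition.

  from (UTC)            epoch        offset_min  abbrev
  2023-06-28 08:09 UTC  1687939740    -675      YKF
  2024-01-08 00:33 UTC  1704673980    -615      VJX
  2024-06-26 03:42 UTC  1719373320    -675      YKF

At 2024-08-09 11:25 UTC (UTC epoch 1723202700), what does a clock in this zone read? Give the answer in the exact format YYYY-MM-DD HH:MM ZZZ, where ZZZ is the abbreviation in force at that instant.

2024-08-09 00:10 YKF

Query: 2024-08-09 11:25 UTC
Rule 3/3 (YKF, -11:15): 2024-06-26 03:42 UTC ≤ query < +∞
11·60 + 25 - 675 = 10 min
10 = 0·1440 + 10; 10 = 0·60 + 10 → 00:10, same day
→ 2024-08-09 00:10 YKF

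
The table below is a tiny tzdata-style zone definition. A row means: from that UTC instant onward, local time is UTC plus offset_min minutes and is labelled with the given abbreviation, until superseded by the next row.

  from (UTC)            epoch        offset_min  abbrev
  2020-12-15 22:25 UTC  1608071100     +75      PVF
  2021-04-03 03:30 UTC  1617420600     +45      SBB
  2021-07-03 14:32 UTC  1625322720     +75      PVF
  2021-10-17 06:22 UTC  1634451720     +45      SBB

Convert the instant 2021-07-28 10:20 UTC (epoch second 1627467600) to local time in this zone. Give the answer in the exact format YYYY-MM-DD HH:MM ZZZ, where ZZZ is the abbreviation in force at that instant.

2021-07-28 11:35 PVF

Query: 2021-07-28 10:20 UTC
Rule 3/4 (PVF, +01:15): 2021-07-03 14:32 UTC ≤ query < 2021-10-17 06:22 UTC
10·60 + 20 + 75 = 695 min
695 = 0·1440 + 695; 695 = 11·60 + 35 → 11:35, same day
→ 2021-07-28 11:35 PVF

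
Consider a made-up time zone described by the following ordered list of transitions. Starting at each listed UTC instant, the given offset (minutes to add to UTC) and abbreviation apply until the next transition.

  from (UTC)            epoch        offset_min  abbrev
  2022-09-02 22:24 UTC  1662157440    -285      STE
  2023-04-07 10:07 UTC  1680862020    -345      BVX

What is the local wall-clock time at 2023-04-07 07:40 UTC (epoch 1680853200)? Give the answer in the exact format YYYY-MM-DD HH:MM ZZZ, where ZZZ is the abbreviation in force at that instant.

Query: 2023-04-07 07:40 UTC
Rule 1/2 (STE, -04:45): 2022-09-02 22:24 UTC ≤ query < 2023-04-07 10:07 UTC
7·60 + 40 - 285 = 175 min
175 = 0·1440 + 175; 175 = 2·60 + 55 → 02:55, same day
→ 2023-04-07 02:55 STE

2023-04-07 02:55 STE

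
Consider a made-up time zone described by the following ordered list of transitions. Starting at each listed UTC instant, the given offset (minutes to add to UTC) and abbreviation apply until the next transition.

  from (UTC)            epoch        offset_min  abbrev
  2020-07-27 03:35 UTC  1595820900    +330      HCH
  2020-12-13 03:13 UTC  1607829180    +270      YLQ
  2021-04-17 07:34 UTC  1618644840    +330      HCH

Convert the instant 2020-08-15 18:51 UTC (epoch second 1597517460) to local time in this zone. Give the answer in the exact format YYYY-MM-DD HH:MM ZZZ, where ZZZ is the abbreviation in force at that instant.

Query: 2020-08-15 18:51 UTC
Rule 1/3 (HCH, +05:30): 2020-07-27 03:35 UTC ≤ query < 2020-12-13 03:13 UTC
18·60 + 51 + 330 = 1461 min
1461 = 1·1440 + 21; 21 = 0·60 + 21 → 00:21, 2020-08-15 + 1 day = 2020-08-16
→ 2020-08-16 00:21 HCH

2020-08-16 00:21 HCH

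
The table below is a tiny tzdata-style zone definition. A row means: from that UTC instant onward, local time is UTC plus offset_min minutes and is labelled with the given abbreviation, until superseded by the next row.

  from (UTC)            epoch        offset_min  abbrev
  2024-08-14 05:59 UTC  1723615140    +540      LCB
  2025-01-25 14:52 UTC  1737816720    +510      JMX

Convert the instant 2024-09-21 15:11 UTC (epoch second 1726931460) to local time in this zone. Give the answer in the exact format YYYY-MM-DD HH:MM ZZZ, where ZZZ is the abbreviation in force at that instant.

2024-09-22 00:11 LCB

Query: 2024-09-21 15:11 UTC
Rule 1/2 (LCB, +09:00): 2024-08-14 05:59 UTC ≤ query < 2025-01-25 14:52 UTC
15·60 + 11 + 540 = 1451 min
1451 = 1·1440 + 11; 11 = 0·60 + 11 → 00:11, 2024-09-21 + 1 day = 2024-09-22
→ 2024-09-22 00:11 LCB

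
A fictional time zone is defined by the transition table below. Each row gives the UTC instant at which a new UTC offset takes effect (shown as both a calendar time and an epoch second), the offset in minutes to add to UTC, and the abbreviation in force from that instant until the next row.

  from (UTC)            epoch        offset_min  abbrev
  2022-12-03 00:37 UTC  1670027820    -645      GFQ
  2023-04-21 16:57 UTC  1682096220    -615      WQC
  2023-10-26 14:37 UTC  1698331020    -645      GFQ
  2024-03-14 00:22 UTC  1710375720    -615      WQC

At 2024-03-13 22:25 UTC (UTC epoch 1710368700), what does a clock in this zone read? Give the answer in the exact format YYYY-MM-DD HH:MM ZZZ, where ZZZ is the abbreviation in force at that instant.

2024-03-13 11:40 GFQ

Query: 2024-03-13 22:25 UTC
Rule 3/4 (GFQ, -10:45): 2023-10-26 14:37 UTC ≤ query < 2024-03-14 00:22 UTC
22·60 + 25 - 645 = 700 min
700 = 0·1440 + 700; 700 = 11·60 + 40 → 11:40, same day
→ 2024-03-13 11:40 GFQ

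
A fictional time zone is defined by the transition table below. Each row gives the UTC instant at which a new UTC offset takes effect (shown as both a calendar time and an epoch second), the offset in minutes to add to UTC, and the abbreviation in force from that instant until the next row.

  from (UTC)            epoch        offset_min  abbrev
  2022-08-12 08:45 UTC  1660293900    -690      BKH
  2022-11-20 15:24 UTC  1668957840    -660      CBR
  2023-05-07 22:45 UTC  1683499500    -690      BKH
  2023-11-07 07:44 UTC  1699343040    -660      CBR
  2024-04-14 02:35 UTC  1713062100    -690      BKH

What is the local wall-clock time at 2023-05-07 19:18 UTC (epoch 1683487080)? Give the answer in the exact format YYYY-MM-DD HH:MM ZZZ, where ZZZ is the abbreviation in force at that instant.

2023-05-07 08:18 CBR

Query: 2023-05-07 19:18 UTC
Rule 2/5 (CBR, -11:00): 2022-11-20 15:24 UTC ≤ query < 2023-05-07 22:45 UTC
19·60 + 18 - 660 = 498 min
498 = 0·1440 + 498; 498 = 8·60 + 18 → 08:18, same day
→ 2023-05-07 08:18 CBR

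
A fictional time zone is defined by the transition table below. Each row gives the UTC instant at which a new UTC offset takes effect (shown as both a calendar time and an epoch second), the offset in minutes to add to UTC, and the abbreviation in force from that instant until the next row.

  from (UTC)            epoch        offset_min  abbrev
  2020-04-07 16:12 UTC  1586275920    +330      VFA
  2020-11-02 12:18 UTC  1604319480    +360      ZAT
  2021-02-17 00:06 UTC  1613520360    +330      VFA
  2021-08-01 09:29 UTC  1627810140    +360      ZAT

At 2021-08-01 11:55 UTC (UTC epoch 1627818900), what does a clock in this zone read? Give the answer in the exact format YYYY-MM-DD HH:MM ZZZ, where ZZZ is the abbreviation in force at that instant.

2021-08-01 17:55 ZAT

Query: 2021-08-01 11:55 UTC
Rule 4/4 (ZAT, +06:00): 2021-08-01 09:29 UTC ≤ query < +∞
11·60 + 55 + 360 = 1075 min
1075 = 0·1440 + 1075; 1075 = 17·60 + 55 → 17:55, same day
→ 2021-08-01 17:55 ZAT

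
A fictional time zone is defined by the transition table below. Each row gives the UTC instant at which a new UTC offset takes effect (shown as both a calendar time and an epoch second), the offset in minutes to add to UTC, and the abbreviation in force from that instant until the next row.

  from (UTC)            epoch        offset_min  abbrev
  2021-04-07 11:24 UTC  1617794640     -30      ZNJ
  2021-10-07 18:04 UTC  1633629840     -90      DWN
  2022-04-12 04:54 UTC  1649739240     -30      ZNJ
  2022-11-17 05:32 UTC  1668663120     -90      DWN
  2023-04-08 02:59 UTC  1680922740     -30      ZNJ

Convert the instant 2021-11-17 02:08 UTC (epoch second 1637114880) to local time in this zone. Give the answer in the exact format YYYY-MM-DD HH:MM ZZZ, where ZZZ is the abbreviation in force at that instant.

Query: 2021-11-17 02:08 UTC
Rule 2/5 (DWN, -01:30): 2021-10-07 18:04 UTC ≤ query < 2022-04-12 04:54 UTC
2·60 + 8 - 90 = 38 min
38 = 0·1440 + 38; 38 = 0·60 + 38 → 00:38, same day
→ 2021-11-17 00:38 DWN

2021-11-17 00:38 DWN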